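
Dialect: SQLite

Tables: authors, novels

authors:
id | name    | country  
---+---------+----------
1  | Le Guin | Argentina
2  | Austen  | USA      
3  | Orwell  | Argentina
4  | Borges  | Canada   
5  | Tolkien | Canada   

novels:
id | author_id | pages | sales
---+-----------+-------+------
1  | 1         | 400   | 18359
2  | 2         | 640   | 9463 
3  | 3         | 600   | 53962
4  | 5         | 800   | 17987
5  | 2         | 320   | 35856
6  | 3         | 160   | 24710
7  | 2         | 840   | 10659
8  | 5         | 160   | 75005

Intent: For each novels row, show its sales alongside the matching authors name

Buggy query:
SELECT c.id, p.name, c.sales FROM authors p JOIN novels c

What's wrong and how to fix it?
Bug: JOIN with no ON clause produces a cartesian product; every novels row pairs with every authors row

Fix: Specify the join condition linking the foreign key to the parent id

Corrected query:
SELECT c.id, p.name, c.sales FROM authors p JOIN novels c ON c.author_id = p.id

Result:
id | name    | sales
---+---------+------
1  | Le Guin | 18359
2  | Austen  | 9463 
3  | Orwell  | 53962
4  | Tolkien | 17987
5  | Austen  | 35856
6  | Orwell  | 24710
7  | Austen  | 10659
8  | Tolkien | 75005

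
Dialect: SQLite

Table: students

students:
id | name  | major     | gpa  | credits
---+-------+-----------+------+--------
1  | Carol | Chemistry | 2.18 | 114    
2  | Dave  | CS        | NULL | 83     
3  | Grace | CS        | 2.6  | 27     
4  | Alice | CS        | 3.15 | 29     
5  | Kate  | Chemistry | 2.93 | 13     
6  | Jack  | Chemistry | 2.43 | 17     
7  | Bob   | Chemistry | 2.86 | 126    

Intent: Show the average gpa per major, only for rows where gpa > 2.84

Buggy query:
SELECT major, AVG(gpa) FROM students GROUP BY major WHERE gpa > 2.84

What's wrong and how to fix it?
Bug: Row-level WHERE must come before GROUP BY in the clause order

Fix: Place WHERE between FROM and GROUP BY

Corrected query:
SELECT major, AVG(gpa) FROM students WHERE gpa > 2.84 GROUP BY major

Result:
major     | AVG(gpa)
----------+---------
CS        | 3.15    
Chemistry | 2.895   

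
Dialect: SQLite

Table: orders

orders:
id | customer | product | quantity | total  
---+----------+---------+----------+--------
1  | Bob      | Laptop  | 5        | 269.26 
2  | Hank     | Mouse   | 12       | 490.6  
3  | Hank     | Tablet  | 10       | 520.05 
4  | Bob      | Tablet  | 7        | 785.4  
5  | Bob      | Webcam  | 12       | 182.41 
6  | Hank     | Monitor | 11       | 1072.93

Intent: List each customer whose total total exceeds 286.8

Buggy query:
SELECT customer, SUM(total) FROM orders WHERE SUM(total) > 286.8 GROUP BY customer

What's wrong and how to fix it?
Bug: Aggregate functions cannot appear in a WHERE clause

Fix: Use HAVING (which filters groups after aggregation) instead of WHERE

Corrected query:
SELECT customer, SUM(total) FROM orders GROUP BY customer HAVING SUM(total) > 286.8

Result:
customer | SUM(total)
---------+-----------
Bob      | 1237.07   
Hank     | 2083.58   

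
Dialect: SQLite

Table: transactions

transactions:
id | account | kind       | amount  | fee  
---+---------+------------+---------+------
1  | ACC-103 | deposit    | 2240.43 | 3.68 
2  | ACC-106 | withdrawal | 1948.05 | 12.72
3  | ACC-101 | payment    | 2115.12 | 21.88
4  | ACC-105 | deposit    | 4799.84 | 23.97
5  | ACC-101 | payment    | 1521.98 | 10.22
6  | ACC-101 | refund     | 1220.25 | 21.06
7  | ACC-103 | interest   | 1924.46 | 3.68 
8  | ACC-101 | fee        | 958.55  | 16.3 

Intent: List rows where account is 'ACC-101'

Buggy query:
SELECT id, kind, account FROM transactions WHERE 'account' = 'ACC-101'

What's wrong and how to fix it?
Bug: Single quotes denote string literals in SQL; the column name is being compared as a constant string

Fix: Reference the column as account without single quotes

Corrected query:
SELECT id, kind, account FROM transactions WHERE account = 'ACC-101'

Result:
id | kind    | account
---+---------+--------
3  | payment | ACC-101
5  | payment | ACC-101
6  | refund  | ACC-101
8  | fee     | ACC-101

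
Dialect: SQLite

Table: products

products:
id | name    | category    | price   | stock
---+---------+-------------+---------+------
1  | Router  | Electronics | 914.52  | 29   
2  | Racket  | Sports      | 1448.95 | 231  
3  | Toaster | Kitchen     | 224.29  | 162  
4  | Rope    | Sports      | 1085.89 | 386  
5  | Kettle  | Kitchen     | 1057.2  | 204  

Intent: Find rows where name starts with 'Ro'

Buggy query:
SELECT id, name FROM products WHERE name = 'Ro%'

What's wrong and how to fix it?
Bug: Wildcards only work with LIKE; '=' treats '%' as a literal character

Fix: Replace '=' with LIKE so 'Ro%' is treated as a pattern

Corrected query:
SELECT id, name FROM products WHERE name LIKE 'Ro%'

Result:
id | name  
---+-------
1  | Router
4  | Rope  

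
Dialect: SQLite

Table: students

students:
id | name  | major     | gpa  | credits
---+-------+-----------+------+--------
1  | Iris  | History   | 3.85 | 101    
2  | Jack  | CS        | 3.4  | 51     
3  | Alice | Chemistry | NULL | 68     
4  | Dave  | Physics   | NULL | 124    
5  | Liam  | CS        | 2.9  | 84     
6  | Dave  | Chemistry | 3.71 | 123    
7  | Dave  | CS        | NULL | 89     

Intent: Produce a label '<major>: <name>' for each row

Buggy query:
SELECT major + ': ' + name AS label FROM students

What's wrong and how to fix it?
Bug: SQLite uses || for string concatenation; + coerces text to numbers (yielding 0)

Fix: Replace + with || to concatenate text

Corrected query:
SELECT major || ': ' || name AS label FROM students

Result:
label           
----------------
History: Iris   
CS: Jack        
Chemistry: Alice
Physics: Dave   
CS: Liam        
Chemistry: Dave 
CS: Dave        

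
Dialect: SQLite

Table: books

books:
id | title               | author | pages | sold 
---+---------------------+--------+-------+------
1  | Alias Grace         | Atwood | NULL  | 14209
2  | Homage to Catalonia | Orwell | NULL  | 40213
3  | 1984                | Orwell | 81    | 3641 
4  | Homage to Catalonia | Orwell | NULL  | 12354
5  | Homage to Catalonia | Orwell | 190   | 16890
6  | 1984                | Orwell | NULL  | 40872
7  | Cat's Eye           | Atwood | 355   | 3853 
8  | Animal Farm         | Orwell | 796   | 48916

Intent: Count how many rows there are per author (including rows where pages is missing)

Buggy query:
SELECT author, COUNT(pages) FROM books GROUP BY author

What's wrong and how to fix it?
Bug: COUNT(column) counts non-NULL values only; rows with NULL pages aren't counted

Fix: Replace COUNT(pages) with COUNT(*)

Corrected query:
SELECT author, COUNT(*) FROM books GROUP BY author

Result:
author | COUNT(*)
-------+---------
Atwood | 2       
Orwell | 6       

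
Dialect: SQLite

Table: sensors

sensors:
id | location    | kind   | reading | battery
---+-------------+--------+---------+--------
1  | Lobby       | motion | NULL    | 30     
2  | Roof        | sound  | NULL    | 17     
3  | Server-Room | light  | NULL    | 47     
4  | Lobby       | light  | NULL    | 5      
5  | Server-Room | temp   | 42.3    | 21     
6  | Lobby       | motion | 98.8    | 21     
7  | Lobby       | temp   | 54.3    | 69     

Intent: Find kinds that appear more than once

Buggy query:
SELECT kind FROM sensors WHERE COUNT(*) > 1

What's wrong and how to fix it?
Bug: COUNT(*) is an aggregate and cannot be used in WHERE

Fix: Group first, then use HAVING for the count condition

Corrected query:
SELECT kind FROM sensors GROUP BY kind HAVING COUNT(*) > 1

Result:
kind  
------
light 
motion
temp  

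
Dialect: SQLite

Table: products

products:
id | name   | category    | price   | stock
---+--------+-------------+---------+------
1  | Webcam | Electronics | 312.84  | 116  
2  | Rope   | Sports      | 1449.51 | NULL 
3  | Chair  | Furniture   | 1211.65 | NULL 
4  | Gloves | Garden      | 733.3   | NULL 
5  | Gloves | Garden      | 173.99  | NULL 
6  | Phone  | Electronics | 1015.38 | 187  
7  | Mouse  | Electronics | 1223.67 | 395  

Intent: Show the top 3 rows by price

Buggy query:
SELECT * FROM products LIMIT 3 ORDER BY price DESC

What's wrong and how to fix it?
Bug: ORDER BY cannot follow LIMIT; LIMIT is the final clause

Fix: Swap the clauses: ORDER BY first, then LIMIT

Corrected query:
SELECT * FROM products ORDER BY price DESC LIMIT 3

Result:
id | name  | category    | price   | stock
---+-------+-------------+---------+------
2  | Rope  | Sports      | 1449.51 | NULL 
7  | Mouse | Electronics | 1223.67 | 395  
3  | Chair | Furniture   | 1211.65 | NULL 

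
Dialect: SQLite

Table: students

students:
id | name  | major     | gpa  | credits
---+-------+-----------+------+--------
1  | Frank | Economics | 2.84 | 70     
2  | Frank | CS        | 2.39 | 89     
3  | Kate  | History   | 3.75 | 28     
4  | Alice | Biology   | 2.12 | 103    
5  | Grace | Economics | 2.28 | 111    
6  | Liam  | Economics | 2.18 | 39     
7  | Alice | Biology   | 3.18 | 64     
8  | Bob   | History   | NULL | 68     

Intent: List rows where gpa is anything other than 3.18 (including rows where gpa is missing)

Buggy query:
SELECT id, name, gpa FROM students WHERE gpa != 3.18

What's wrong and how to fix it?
Bug: 'gpa != 3.18' is unknown when gpa is NULL, so NULL rows are silently excluded

Fix: Handle NULL separately with IS NULL alongside the inequality

Corrected query:
SELECT id, name, gpa FROM students WHERE gpa != 3.18 OR gpa IS NULL

Result:
id | name  | gpa 
---+-------+-----
1  | Frank | 2.84
2  | Frank | 2.39
3  | Kate  | 3.75
4  | Alice | 2.12
5  | Grace | 2.28
6  | Liam  | 2.18
8  | Bob   | NULL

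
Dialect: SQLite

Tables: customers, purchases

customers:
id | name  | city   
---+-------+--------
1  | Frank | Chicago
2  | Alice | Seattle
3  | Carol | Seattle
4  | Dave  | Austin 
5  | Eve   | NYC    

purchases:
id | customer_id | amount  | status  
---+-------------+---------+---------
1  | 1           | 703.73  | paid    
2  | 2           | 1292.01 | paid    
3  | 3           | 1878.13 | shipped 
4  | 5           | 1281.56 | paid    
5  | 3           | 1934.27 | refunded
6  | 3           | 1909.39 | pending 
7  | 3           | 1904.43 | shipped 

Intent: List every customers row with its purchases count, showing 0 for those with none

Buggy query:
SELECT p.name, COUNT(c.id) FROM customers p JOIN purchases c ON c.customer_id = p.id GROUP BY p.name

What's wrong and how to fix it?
Bug: INNER JOIN drops customers rows that have no matching purchases rows

Fix: Use LEFT JOIN so parents without children still appear (COUNT(c.id) gives 0)

Corrected query:
SELECT p.name, COUNT(c.id) FROM customers p LEFT JOIN purchases c ON c.customer_id = p.id GROUP BY p.name

Result:
name  | COUNT(c.id)
------+------------
Alice | 1          
Carol | 4          
Dave  | 0          
Eve   | 1          
Frank | 1          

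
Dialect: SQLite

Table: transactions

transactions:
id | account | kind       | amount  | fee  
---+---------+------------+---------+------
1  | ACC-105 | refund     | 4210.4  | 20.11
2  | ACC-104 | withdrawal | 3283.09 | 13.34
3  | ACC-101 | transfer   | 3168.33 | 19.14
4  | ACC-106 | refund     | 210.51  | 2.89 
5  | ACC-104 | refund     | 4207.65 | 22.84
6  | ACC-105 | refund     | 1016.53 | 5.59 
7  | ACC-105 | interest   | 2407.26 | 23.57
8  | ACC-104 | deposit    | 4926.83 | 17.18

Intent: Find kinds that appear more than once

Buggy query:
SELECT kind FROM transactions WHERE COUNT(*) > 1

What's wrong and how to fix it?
Bug: WHERE can't reference COUNT(*); aggregates are computed after WHERE

Fix: Group first, then use HAVING for the count condition

Corrected query:
SELECT kind FROM transactions GROUP BY kind HAVING COUNT(*) > 1

Result:
kind  
------
refund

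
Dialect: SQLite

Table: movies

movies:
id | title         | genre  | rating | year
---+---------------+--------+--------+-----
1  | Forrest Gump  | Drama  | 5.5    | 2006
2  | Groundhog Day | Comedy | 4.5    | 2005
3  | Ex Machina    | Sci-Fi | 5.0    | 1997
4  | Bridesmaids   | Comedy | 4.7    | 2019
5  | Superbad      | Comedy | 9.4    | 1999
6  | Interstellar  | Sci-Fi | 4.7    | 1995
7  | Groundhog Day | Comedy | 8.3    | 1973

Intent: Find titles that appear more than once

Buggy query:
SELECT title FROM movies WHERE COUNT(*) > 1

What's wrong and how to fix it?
Bug: WHERE can't reference COUNT(*); aggregates are computed after WHERE

Fix: GROUP BY title, then filter groups with HAVING COUNT(*) > 1

Corrected query:
SELECT title FROM movies GROUP BY title HAVING COUNT(*) > 1

Result:
title        
-------------
Groundhog Day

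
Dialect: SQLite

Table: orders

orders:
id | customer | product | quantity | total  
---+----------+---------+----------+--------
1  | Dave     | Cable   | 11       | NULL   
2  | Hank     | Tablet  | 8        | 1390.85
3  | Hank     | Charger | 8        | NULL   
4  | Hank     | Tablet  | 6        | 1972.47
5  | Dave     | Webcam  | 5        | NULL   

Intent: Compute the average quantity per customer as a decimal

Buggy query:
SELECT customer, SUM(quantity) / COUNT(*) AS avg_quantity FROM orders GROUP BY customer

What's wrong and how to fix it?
Bug: Both operands are integers, so '/' performs integer division and truncates

Fix: Cast one side to REAL so the division keeps the fractional part

Corrected query:
SELECT customer, SUM(quantity) * 1.0 / COUNT(*) AS avg_quantity FROM orders GROUP BY customer

Result:
customer | avg_quantity
---------+-------------
Dave     | 8           
Hank     | 7.333333    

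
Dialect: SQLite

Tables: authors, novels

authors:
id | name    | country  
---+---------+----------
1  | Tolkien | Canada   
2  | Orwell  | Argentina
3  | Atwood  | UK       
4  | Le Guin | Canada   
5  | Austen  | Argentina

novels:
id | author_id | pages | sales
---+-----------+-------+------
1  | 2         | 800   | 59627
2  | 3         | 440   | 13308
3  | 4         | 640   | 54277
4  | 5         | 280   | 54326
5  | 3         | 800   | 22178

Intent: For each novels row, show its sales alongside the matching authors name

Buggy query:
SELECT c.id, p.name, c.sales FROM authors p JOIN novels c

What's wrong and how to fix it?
Bug: Missing join condition: each novels row is matched to all authors rows instead of just its own

Fix: Add ON c.author_id = p.id to the JOIN

Corrected query:
SELECT c.id, p.name, c.sales FROM authors p JOIN novels c ON c.author_id = p.id

Result:
id | name    | sales
---+---------+------
1  | Orwell  | 59627
2  | Atwood  | 13308
3  | Le Guin | 54277
4  | Austen  | 54326
5  | Atwood  | 22178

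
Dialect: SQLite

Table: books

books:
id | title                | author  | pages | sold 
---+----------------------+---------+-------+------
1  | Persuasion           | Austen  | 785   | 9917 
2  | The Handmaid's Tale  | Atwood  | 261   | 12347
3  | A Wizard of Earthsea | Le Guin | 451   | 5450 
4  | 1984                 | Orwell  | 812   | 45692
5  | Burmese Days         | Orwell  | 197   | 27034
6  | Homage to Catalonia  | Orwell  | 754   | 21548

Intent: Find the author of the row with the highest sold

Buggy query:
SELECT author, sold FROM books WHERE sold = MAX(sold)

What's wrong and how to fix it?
Bug: MAX(sold) is an aggregate and cannot be used directly in WHERE

Fix: Wrap MAX in a scalar subquery so WHERE compares against a single value

Corrected query:
SELECT author, sold FROM books WHERE sold = (SELECT MAX(sold) FROM books)

Result:
author | sold 
-------+------
Orwell | 45692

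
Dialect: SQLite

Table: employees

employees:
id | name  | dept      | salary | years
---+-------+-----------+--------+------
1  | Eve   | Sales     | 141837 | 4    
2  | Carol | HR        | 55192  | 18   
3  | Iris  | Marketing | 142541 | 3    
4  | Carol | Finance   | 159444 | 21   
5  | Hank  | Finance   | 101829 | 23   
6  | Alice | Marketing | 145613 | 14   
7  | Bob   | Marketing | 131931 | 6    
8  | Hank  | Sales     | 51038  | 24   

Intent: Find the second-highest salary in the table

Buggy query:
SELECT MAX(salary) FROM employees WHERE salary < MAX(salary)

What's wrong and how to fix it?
Bug: MAX(salary) on the right of the comparison is an aggregate-in-WHERE error

Fix: Compute the overall MAX in a subquery, then take MAX of rows below it

Corrected query:
SELECT MAX(salary) FROM employees WHERE salary < (SELECT MAX(salary) FROM employees)

Result:
MAX(salary)
-----------
145613     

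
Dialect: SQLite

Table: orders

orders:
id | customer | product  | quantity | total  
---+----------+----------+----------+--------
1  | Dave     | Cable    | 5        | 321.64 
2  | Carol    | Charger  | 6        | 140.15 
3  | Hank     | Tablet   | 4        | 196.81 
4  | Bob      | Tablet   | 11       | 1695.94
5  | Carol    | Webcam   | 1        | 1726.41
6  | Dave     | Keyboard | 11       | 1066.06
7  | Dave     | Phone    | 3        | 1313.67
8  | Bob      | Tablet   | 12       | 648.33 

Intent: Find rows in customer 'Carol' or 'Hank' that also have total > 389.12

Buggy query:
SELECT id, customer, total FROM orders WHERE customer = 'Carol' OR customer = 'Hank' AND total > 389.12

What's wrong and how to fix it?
Bug: AND binds tighter than OR, so this parses as customer = 'Carol' OR (customer = 'Hank' AND total > 389.12)

Fix: Group the OR with parentheses (or use IN), then AND the threshold

Corrected query:
SELECT id, customer, total FROM orders WHERE (customer = 'Carol' OR customer = 'Hank') AND total > 389.12

Result:
id | customer | total  
---+----------+--------
5  | Carol    | 1726.41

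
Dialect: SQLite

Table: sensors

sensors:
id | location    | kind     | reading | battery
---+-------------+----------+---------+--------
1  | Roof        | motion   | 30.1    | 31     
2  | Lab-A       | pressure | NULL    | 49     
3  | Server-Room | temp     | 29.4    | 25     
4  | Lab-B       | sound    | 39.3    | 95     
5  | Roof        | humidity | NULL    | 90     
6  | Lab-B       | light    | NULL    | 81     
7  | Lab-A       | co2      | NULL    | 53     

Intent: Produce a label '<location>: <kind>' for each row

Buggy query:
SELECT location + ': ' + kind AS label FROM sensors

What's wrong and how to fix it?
Bug: '+' is numeric addition; on text columns SQLite converts them to 0 instead of concatenating

Fix: Replace + with || to concatenate text

Corrected query:
SELECT location || ': ' || kind AS label FROM sensors

Result:
label            
-----------------
Roof: motion     
Lab-A: pressure  
Server-Room: temp
Lab-B: sound     
Roof: humidity   
Lab-B: light     
Lab-A: co2       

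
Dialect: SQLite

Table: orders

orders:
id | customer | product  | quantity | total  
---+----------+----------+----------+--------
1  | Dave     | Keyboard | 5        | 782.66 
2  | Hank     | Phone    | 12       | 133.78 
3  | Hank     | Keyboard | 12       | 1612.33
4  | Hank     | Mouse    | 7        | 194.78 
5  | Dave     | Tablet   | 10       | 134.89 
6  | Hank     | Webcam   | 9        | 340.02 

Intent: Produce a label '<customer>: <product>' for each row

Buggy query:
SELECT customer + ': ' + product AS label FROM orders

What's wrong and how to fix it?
Bug: '+' is numeric addition; on text columns SQLite converts them to 0 instead of concatenating

Fix: Replace + with || to concatenate text

Corrected query:
SELECT customer || ': ' || product AS label FROM orders

Result:
label         
--------------
Dave: Keyboard
Hank: Phone   
Hank: Keyboard
Hank: Mouse   
Dave: Tablet  
Hank: Webcam  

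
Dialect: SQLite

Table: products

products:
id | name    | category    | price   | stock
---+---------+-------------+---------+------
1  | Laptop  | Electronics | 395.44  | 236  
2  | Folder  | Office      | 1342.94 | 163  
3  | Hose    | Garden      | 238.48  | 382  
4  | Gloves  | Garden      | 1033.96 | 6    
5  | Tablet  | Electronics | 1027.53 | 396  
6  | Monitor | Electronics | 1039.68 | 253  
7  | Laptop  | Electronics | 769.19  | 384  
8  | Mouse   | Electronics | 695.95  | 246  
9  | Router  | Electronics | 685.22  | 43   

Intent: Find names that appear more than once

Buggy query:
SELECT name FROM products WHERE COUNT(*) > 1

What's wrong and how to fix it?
Bug: WHERE can't reference COUNT(*); aggregates are computed after WHERE

Fix: GROUP BY name, then filter groups with HAVING COUNT(*) > 1

Corrected query:
SELECT name FROM products GROUP BY name HAVING COUNT(*) > 1

Result:
name  
------
Laptop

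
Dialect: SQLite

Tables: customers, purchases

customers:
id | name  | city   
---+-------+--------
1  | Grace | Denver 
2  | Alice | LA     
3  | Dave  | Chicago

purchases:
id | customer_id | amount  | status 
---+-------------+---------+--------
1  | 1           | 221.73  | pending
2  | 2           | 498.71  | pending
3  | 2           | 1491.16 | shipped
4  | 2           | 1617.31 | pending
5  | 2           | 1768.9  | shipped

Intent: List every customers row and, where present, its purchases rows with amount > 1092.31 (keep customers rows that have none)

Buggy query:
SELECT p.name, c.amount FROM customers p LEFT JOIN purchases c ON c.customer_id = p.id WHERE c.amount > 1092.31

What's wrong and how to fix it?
Bug: A WHERE condition on the right-hand table after LEFT JOIN drops unmatched parents

Fix: Move the right-table condition into the ON clause so unmatched parents are kept

Corrected query:
SELECT p.name, c.amount FROM customers p LEFT JOIN purchases c ON c.customer_id = p.id AND c.amount > 1092.31

Result:
name  | amount 
------+--------
Grace | NULL   
Alice | 1491.16
Alice | 1617.31
Alice | 1768.9 
Dave  | NULL   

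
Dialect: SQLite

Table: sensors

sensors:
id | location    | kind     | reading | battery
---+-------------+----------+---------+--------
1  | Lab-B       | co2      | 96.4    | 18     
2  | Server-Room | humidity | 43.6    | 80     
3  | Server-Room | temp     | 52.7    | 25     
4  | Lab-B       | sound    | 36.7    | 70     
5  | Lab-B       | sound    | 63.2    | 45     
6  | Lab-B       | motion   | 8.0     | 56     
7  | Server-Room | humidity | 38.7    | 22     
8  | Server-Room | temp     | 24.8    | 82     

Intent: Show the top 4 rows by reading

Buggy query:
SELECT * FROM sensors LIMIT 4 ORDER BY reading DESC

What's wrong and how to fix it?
Bug: LIMIT must come after ORDER BY

Fix: Swap the clauses: ORDER BY first, then LIMIT

Corrected query:
SELECT * FROM sensors ORDER BY reading DESC LIMIT 4

Result:
id | location    | kind     | reading | battery
---+-------------+----------+---------+--------
1  | Lab-B       | co2      | 96.4    | 18     
5  | Lab-B       | sound    | 63.2    | 45     
3  | Server-Room | temp     | 52.7    | 25     
2  | Server-Room | humidity | 43.6    | 80     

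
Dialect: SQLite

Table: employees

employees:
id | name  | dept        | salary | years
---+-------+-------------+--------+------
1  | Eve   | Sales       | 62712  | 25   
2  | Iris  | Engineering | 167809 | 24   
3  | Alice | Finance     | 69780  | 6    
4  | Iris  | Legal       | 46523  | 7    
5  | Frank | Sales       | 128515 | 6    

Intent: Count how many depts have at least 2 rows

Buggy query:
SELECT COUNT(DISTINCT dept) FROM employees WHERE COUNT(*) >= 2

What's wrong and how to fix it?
Bug: WHERE filters individual rows, not groups, so a group-level COUNT is invalid there

Fix: Group first with HAVING COUNT(*) >= 2, then COUNT the resulting groups

Corrected query:
SELECT COUNT(*) FROM (SELECT dept FROM employees GROUP BY dept HAVING COUNT(*) >= 2)

Result:
COUNT(*)
--------
1       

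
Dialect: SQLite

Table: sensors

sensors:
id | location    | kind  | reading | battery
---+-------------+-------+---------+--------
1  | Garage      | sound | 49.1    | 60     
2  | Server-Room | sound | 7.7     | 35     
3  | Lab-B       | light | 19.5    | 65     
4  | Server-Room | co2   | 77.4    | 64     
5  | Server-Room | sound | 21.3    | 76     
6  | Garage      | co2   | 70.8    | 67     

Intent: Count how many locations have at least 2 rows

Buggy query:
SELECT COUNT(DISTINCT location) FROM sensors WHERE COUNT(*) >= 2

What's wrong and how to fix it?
Bug: WHERE filters individual rows, not groups, so a group-level COUNT is invalid there

Fix: Use a subquery that GROUPs and filters with HAVING, then count its rows

Corrected query:
SELECT COUNT(*) FROM (SELECT location FROM sensors GROUP BY location HAVING COUNT(*) >= 2)

Result:
COUNT(*)
--------
2       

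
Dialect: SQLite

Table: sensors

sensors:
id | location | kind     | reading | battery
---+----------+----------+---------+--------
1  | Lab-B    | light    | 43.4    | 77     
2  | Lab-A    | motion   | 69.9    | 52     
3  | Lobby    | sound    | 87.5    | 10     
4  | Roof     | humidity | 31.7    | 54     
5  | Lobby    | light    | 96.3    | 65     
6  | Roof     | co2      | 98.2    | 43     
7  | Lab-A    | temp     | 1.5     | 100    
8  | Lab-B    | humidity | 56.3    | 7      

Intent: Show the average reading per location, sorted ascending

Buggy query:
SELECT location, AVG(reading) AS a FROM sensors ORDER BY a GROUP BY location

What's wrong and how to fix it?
Bug: GROUP BY must precede ORDER BY

Fix: Reorder: SELECT … FROM … GROUP BY … ORDER BY …

Corrected query:
SELECT location, AVG(reading) AS a FROM sensors GROUP BY location ORDER BY a

Result:
location | a    
---------+------
Lab-A    | 35.7 
Lab-B    | 49.85
Roof     | 64.95
Lobby    | 91.9 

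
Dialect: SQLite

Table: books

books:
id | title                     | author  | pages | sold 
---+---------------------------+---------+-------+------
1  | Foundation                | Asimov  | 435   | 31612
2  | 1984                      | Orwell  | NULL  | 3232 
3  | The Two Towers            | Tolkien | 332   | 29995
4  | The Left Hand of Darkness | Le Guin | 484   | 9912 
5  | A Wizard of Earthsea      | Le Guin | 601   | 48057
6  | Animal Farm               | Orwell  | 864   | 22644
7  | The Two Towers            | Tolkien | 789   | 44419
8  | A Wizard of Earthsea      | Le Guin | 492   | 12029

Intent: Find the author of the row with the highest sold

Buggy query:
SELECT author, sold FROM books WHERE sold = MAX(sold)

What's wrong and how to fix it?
Bug: MAX(sold) is an aggregate and cannot be used directly in WHERE

Fix: Wrap MAX in a scalar subquery so WHERE compares against a single value

Corrected query:
SELECT author, sold FROM books WHERE sold = (SELECT MAX(sold) FROM books)

Result:
author  | sold 
--------+------
Le Guin | 48057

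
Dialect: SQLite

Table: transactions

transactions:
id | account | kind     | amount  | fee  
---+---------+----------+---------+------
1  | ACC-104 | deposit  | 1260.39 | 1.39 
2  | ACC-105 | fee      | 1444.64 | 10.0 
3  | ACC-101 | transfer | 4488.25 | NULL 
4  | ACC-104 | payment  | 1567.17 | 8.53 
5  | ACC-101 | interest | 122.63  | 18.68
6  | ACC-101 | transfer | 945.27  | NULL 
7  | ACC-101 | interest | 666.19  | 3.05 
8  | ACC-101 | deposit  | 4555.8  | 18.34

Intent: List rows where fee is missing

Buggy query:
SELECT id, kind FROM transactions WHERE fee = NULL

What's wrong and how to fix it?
Bug: '= NULL' is always unknown in SQL three-valued logic, so no rows match

Fix: Replace '= NULL' with 'IS NULL'

Corrected query:
SELECT id, kind FROM transactions WHERE fee IS NULL

Result:
id | kind    
---+---------
3  | transfer
6  | transfer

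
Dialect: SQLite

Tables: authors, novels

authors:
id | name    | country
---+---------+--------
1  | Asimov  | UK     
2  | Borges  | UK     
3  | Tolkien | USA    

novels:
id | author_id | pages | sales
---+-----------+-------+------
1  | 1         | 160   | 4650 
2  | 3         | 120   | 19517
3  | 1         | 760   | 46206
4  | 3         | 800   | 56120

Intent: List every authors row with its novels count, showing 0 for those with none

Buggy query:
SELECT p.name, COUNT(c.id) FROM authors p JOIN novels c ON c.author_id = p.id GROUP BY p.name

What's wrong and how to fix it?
Bug: An inner join excludes parents with zero children

Fix: Switch to LEFT JOIN to retain unmatched parent rows

Corrected query:
SELECT p.name, COUNT(c.id) FROM authors p LEFT JOIN novels c ON c.author_id = p.id GROUP BY p.name

Result:
name    | COUNT(c.id)
--------+------------
Asimov  | 2          
Borges  | 0          
Tolkien | 2          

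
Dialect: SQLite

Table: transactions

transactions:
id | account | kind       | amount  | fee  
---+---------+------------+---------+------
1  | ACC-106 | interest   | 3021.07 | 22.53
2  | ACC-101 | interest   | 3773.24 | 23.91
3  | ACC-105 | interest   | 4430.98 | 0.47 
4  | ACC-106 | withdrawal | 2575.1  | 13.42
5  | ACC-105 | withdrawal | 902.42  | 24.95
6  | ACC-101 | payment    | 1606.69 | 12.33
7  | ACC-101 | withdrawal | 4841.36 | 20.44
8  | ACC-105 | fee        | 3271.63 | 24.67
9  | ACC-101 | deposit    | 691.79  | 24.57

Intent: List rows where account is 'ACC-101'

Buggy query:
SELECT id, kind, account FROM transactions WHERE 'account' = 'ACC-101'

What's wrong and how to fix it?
Bug: Single quotes denote string literals in SQL; the column name is being compared as a constant string

Fix: Reference the column as account without single quotes

Corrected query:
SELECT id, kind, account FROM transactions WHERE account = 'ACC-101'

Result:
id | kind       | account
---+------------+--------
2  | interest   | ACC-101
6  | payment    | ACC-101
7  | withdrawal | ACC-101
9  | deposit    | ACC-101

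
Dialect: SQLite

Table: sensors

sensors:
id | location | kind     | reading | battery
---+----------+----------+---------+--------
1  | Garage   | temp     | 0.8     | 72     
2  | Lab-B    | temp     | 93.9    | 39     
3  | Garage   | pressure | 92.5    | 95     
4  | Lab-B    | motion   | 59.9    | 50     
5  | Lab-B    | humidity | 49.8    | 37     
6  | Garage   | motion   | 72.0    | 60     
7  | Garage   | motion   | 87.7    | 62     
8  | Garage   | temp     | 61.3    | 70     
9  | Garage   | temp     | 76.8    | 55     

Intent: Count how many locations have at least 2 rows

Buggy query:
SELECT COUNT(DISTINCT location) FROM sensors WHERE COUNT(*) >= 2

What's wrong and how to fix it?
Bug: COUNT(*) cannot appear in WHERE; the per-group count doesn't exist yet

Fix: Use a subquery that GROUPs and filters with HAVING, then count its rows

Corrected query:
SELECT COUNT(*) FROM (SELECT location FROM sensors GROUP BY location HAVING COUNT(*) >= 2)

Result:
COUNT(*)
--------
2       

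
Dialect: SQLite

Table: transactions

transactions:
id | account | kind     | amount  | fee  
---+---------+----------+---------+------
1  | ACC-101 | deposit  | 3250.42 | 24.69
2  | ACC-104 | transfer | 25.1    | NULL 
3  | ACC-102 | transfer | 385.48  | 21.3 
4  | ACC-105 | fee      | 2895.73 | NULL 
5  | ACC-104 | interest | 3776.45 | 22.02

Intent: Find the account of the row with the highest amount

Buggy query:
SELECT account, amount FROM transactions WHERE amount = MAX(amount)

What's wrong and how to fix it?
Bug: WHERE is evaluated per row; an aggregate over the whole table isn't defined there

Fix: Use a subquery: WHERE amount = (SELECT MAX(amount) FROM transactions)

Corrected query:
SELECT account, amount FROM transactions WHERE amount = (SELECT MAX(amount) FROM transactions)

Result:
account | amount 
--------+--------
ACC-104 | 3776.45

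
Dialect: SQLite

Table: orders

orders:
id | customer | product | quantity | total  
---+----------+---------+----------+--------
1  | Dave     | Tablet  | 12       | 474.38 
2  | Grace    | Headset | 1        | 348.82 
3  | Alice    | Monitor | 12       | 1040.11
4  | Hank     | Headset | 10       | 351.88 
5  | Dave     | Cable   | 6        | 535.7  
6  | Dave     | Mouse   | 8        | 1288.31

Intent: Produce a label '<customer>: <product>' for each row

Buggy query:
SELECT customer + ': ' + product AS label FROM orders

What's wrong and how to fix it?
Bug: '+' is numeric addition; on text columns SQLite converts them to 0 instead of concatenating

Fix: Replace + with || to concatenate text

Corrected query:
SELECT customer || ': ' || product AS label FROM orders

Result:
label         
--------------
Dave: Tablet  
Grace: Headset
Alice: Monitor
Hank: Headset 
Dave: Cable   
Dave: Mouse   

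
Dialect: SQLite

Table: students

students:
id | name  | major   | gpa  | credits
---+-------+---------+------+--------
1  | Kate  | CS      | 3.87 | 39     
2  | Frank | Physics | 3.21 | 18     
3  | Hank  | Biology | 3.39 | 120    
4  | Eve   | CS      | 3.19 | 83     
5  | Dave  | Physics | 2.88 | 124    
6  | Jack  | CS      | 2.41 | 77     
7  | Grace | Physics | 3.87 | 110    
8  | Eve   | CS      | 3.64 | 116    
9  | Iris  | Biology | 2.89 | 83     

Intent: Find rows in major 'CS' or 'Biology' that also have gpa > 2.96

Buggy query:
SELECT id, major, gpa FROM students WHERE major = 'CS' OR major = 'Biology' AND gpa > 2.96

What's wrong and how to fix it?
Bug: AND binds tighter than OR, so this parses as major = 'CS' OR (major = 'Biology' AND gpa > 2.96)

Fix: Group the OR with parentheses (or use IN), then AND the threshold

Corrected query:
SELECT id, major, gpa FROM students WHERE (major = 'CS' OR major = 'Biology') AND gpa > 2.96

Result:
id | major   | gpa 
---+---------+-----
1  | CS      | 3.87
3  | Biology | 3.39
4  | CS      | 3.19
8  | CS      | 3.64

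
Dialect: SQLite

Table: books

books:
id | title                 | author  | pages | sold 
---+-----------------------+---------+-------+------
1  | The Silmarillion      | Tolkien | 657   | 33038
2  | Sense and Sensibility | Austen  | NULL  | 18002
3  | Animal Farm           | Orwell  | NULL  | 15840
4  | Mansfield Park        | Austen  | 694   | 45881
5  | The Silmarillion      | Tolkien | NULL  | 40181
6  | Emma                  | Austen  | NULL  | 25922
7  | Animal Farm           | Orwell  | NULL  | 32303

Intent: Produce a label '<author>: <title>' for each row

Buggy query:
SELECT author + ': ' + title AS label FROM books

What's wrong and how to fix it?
Bug: '+' is numeric addition; on text columns SQLite converts them to 0 instead of concatenating

Fix: Replace + with || to concatenate text

Corrected query:
SELECT author || ': ' || title AS label FROM books

Result:
label                        
-----------------------------
Tolkien: The Silmarillion    
Austen: Sense and Sensibility
Orwell: Animal Farm          
Austen: Mansfield Park       
Tolkien: The Silmarillion    
Austen: Emma                 
Orwell: Animal Farm          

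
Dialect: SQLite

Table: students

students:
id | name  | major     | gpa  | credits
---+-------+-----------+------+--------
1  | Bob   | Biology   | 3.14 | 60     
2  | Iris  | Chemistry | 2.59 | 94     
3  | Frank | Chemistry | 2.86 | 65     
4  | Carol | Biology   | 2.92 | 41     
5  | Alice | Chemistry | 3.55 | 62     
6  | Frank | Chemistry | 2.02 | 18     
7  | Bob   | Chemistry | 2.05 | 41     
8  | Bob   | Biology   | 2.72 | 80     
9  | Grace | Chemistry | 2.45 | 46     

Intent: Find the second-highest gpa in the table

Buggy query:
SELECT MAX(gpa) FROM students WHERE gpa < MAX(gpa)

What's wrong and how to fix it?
Bug: The inner MAX is an aggregate inside WHERE, which is not allowed

Fix: Put the inner MAX in a scalar subquery

Corrected query:
SELECT MAX(gpa) FROM students WHERE gpa < (SELECT MAX(gpa) FROM students)

Result:
MAX(gpa)
--------
3.14    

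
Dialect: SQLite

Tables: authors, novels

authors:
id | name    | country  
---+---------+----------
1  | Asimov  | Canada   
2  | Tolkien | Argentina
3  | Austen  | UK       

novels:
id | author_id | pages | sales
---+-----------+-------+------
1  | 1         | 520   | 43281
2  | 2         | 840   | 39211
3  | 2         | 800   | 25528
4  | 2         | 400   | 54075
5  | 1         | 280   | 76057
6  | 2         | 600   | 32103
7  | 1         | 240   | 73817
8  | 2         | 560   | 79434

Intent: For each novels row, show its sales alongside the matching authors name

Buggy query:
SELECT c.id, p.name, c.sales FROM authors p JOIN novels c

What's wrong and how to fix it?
Bug: JOIN with no ON clause produces a cartesian product; every novels row pairs with every authors row

Fix: Add ON c.author_id = p.id to the JOIN

Corrected query:
SELECT c.id, p.name, c.sales FROM authors p JOIN novels c ON c.author_id = p.id

Result:
id | name    | sales
---+---------+------
1  | Asimov  | 43281
2  | Tolkien | 39211
3  | Tolkien | 25528
4  | Tolkien | 54075
5  | Asimov  | 76057
6  | Tolkien | 32103
7  | Asimov  | 73817
8  | Tolkien | 79434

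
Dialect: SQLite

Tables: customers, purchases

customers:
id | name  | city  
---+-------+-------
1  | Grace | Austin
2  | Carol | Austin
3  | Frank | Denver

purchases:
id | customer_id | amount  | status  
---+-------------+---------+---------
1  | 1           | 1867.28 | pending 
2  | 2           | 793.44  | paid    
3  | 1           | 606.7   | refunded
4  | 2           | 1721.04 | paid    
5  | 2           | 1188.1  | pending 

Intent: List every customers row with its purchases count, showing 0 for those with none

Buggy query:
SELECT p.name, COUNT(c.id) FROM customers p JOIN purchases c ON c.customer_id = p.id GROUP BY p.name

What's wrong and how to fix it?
Bug: An inner join excludes parents with zero children

Fix: Use LEFT JOIN so parents without children still appear (COUNT(c.id) gives 0)

Corrected query:
SELECT p.name, COUNT(c.id) FROM customers p LEFT JOIN purchases c ON c.customer_id = p.id GROUP BY p.name

Result:
name  | COUNT(c.id)
------+------------
Carol | 3          
Frank | 0          
Grace | 2          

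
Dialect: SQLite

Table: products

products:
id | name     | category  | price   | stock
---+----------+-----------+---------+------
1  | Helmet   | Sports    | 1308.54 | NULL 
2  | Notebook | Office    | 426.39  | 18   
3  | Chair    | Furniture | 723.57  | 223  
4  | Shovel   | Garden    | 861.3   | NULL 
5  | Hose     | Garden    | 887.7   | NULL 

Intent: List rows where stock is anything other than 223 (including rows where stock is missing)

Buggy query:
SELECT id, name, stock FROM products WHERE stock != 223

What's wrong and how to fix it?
Bug: Inequality against NULL is unknown, not true; rows with NULL are dropped

Fix: Add an explicit OR stock IS NULL to include the missing-value rows

Corrected query:
SELECT id, name, stock FROM products WHERE stock != 223 OR stock IS NULL

Result:
id | name     | stock
---+----------+------
1  | Helmet   | NULL 
2  | Notebook | 18   
4  | Shovel   | NULL 
5  | Hose     | NULL 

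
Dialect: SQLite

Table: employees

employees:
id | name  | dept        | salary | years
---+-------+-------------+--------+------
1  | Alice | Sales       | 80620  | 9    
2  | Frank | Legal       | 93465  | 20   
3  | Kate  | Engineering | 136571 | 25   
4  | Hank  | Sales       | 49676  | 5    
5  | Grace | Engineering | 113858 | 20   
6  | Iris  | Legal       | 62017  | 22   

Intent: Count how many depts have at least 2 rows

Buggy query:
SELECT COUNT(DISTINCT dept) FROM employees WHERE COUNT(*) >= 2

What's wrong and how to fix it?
Bug: COUNT(*) cannot appear in WHERE; the per-group count doesn't exist yet

Fix: Group first with HAVING COUNT(*) >= 2, then COUNT the resulting groups

Corrected query:
SELECT COUNT(*) FROM (SELECT dept FROM employees GROUP BY dept HAVING COUNT(*) >= 2)

Result:
COUNT(*)
--------
3       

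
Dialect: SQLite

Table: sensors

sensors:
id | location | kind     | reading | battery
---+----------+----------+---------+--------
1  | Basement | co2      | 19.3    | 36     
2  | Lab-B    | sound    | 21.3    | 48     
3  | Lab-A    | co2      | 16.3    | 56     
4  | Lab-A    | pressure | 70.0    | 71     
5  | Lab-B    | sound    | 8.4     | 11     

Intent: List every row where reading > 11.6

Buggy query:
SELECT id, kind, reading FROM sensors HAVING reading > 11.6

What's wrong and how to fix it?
Bug: This is a non-aggregate query (no GROUP BY, no aggregates), so in SQLite the HAVING clause is invalid here; a row-level condition belongs in WHERE

Fix: Use WHERE for row-level filtering

Corrected query:
SELECT id, kind, reading FROM sensors WHERE reading > 11.6

Result:
id | kind     | reading
---+----------+--------
1  | co2      | 19.3   
2  | sound    | 21.3   
3  | co2      | 16.3   
4  | pressure | 70     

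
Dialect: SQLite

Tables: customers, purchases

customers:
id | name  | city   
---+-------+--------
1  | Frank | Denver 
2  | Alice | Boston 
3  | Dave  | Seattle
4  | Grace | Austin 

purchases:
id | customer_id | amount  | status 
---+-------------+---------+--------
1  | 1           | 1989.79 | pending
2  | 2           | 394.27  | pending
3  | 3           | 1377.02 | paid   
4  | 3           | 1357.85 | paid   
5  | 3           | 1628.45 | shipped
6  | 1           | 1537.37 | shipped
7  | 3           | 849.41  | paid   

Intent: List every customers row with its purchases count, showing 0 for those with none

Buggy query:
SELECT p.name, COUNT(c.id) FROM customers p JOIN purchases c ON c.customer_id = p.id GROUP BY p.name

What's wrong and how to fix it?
Bug: An inner join excludes parents with zero children

Fix: Switch to LEFT JOIN to retain unmatched parent rows

Corrected query:
SELECT p.name, COUNT(c.id) FROM customers p LEFT JOIN purchases c ON c.customer_id = p.id GROUP BY p.name

Result:
name  | COUNT(c.id)
------+------------
Alice | 1          
Dave  | 4          
Frank | 2          
Grace | 0          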